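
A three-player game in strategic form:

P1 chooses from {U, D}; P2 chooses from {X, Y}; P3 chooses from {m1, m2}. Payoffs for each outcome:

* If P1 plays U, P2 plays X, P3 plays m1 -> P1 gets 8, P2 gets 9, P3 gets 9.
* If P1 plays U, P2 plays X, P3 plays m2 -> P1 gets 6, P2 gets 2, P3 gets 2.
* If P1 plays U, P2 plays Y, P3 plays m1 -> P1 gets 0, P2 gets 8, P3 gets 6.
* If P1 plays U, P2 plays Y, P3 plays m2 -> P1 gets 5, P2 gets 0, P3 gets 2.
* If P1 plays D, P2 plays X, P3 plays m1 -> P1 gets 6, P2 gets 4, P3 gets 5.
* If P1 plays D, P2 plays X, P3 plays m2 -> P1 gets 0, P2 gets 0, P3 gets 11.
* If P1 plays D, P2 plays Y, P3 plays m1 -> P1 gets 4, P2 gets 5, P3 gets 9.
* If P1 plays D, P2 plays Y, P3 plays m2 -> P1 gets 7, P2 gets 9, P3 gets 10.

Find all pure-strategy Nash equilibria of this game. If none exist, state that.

Pure-strategy Nash equilibria: (U, X, m1), (D, Y, m2)

P1 against (X, m1): payoffs 8, 6 → best response U.
P1 against (X, m2): payoffs 6, 0 → best response U.
P1 against (Y, m1): payoffs 0, 4 → best response D.
P1 against (Y, m2): payoffs 5, 7 → best response D.
P2 against (U, m1): payoffs 9, 8 → best response X.
P2 against (U, m2): payoffs 2, 0 → best response X.
P2 against (D, m1): payoffs 4, 5 → best response Y.
P2 against (D, m2): payoffs 0, 9 → best response Y.
P3 against (U, X): payoffs 9, 2 → best response m1.
P3 against (U, Y): payoffs 6, 2 → best response m1.
P3 against (D, X): payoffs 5, 11 → best response m2.
P3 against (D, Y): payoffs 9, 10 → best response m2.
Mutual best responses: (U, X, m1); (D, Y, m2).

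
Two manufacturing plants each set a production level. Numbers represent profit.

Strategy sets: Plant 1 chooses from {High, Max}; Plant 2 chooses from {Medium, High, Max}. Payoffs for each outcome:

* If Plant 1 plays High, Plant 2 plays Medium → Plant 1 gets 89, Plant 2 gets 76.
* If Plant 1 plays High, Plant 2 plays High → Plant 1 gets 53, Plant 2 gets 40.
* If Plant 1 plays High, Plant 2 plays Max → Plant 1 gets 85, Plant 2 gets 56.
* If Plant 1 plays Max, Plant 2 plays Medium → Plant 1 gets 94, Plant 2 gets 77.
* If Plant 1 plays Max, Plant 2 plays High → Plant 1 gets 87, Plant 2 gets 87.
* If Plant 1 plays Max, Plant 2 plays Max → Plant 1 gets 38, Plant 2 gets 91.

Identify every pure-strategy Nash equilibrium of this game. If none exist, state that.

Plant 1 against Medium: payoffs 89, 94 → best response Max.
Plant 1 against High: payoffs 53, 87 → best response Max.
Plant 1 against Max: payoffs 85, 38 → best response High.
Plant 2 against High: payoffs 76, 40, 56 → best response Medium.
Plant 2 against Max: payoffs 77, 87, 91 → best response Max.
No profile is a mutual best response for all players.

none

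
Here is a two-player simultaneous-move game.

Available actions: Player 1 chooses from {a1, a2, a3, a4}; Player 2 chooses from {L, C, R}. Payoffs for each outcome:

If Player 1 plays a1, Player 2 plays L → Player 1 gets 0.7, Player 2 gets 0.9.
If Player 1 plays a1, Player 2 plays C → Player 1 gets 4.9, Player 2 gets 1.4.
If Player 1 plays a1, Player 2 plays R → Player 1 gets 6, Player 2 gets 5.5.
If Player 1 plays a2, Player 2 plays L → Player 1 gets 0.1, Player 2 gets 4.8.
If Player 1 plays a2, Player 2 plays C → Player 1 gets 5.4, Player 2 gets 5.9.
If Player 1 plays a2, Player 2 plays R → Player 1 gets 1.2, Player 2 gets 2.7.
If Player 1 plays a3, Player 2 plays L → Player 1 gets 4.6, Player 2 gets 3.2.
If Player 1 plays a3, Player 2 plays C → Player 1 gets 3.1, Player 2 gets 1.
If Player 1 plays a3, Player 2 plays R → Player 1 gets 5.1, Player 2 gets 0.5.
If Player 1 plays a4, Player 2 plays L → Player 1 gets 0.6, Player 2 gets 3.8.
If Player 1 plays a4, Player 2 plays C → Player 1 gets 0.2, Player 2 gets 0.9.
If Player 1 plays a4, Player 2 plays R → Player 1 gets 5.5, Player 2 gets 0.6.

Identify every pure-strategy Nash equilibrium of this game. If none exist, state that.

(a1, R); (a2, C); (a3, L)

Player 1 against L: payoffs 0.7, 0.1, 4.6, 0.6 → best response a3.
Player 1 against C: payoffs 4.9, 5.4, 3.1, 0.2 → best response a2.
Player 1 against R: payoffs 6, 1.2, 5.1, 5.5 → best response a1.
Player 2 against a1: payoffs 0.9, 1.4, 5.5 → best response R.
Player 2 against a2: payoffs 4.8, 5.9, 2.7 → best response C.
Player 2 against a3: payoffs 3.2, 1, 0.5 → best response L.
Player 2 against a4: payoffs 3.8, 0.9, 0.6 → best response L.
Mutual best responses: (a1, R); (a2, C); (a3, L).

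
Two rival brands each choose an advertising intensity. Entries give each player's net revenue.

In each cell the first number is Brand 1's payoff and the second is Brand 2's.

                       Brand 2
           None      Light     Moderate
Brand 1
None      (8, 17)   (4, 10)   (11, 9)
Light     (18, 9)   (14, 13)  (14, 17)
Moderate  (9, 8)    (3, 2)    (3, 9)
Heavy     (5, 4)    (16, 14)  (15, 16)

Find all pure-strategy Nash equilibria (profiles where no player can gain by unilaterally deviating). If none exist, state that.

The unique pure-strategy Nash equilibrium is (Heavy, Moderate).

For each strategy profile, look for a profitable unilateral deviation.
(None, None): Brand 1 can switch to Light (8 → 18). Not NE.
(None, Light): Brand 1 can switch to Light (4 → 14). Not NE.
(None, Moderate): Brand 1 can switch to Light (11 → 14). Not NE.
(Light, None): Brand 2 can switch to Light (9 → 13). Not NE.
(Light, Light): Brand 1 can switch to Heavy (14 → 16). Not NE.
(Light, Moderate): Brand 1 can switch to Heavy (14 → 15). Not NE.
(Moderate, None): Brand 1 can switch to Light (9 → 18). Not NE.
(Moderate, Light): Brand 1 can switch to None (3 → 4). Not NE.
(Heavy, Moderate): Brand 1 gets 15, best alternative 14; Brand 2 gets 16, best alternative 14. No profitable deviation — NE.
(The remaining 3 profiles each have a profitable deviation by the same check.)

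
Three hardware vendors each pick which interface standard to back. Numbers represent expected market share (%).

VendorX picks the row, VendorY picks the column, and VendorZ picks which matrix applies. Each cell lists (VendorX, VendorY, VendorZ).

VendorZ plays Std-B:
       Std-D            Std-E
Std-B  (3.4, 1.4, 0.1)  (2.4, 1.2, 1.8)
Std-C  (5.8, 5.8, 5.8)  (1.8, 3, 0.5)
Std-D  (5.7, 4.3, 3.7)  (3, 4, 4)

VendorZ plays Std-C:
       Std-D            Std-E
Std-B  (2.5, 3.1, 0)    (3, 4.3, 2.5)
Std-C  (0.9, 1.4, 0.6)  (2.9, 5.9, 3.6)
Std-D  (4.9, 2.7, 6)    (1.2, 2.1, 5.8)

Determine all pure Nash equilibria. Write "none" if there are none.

(Std-B, Std-D, Std-B): VendorX can switch to Std-C (3.4 → 5.8). Not NE.
(Std-B, Std-D, Std-C): VendorX can switch to Std-D (2.5 → 4.9). Not NE.
(Std-B, Std-E, Std-B): VendorX can switch to Std-D (2.4 → 3). Not NE.
(Std-B, Std-E, Std-C): VendorX gets 3, best alternative 2.9; VendorY gets 4.3, best alternative 3.1; VendorZ gets 2.5, best alternative 1.8. No profitable deviation — NE.
(Std-C, Std-D, Std-B): VendorX gets 5.8, best alternative 5.7; VendorY gets 5.8, best alternative 3; VendorZ gets 5.8, best alternative 0.6. No profitable deviation — NE.
(Std-C, Std-D, Std-C): VendorX can switch to Std-B (0.9 → 2.5). Not NE.
(Std-C, Std-E, Std-B): VendorX can switch to Std-B (1.8 → 2.4). Not NE.
(Std-C, Std-E, Std-C): VendorX can switch to Std-B (2.9 → 3). Not NE.
(Std-D, Std-D, Std-B): VendorX can switch to Std-C (5.7 → 5.8). Not NE.
(Std-D, Std-D, Std-C): VendorX gets 4.9, best alternative 2.5; VendorY gets 2.7, best alternative 2.1; VendorZ gets 6, best alternative 3.7. No profitable deviation — NE.
(Std-D, Std-E, Std-B): VendorY can switch to Std-D (4 → 4.3). Not NE.
(Std-D, Std-E, Std-C): VendorX can switch to Std-B (1.2 → 3). Not NE.

The pure Nash equilibria are (Std-B, Std-E, Std-C); (Std-C, Std-D, Std-B); (Std-D, Std-D, Std-C).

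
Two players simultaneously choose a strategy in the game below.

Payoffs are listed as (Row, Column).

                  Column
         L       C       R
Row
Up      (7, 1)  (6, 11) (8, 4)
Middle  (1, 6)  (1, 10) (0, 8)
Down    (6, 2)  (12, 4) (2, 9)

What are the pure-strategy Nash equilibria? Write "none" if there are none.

No pure-strategy Nash equilibrium.

Row against L: payoffs 7, 1, 6 → best response Up.
Row against C: payoffs 6, 1, 12 → best response Down.
Row against R: payoffs 8, 0, 2 → best response Up.
Column against Up: payoffs 1, 11, 4 → best response C.
Column against Middle: payoffs 6, 10, 8 → best response C.
Column against Down: payoffs 2, 4, 9 → best response R.
No profile is a mutual best response for all players.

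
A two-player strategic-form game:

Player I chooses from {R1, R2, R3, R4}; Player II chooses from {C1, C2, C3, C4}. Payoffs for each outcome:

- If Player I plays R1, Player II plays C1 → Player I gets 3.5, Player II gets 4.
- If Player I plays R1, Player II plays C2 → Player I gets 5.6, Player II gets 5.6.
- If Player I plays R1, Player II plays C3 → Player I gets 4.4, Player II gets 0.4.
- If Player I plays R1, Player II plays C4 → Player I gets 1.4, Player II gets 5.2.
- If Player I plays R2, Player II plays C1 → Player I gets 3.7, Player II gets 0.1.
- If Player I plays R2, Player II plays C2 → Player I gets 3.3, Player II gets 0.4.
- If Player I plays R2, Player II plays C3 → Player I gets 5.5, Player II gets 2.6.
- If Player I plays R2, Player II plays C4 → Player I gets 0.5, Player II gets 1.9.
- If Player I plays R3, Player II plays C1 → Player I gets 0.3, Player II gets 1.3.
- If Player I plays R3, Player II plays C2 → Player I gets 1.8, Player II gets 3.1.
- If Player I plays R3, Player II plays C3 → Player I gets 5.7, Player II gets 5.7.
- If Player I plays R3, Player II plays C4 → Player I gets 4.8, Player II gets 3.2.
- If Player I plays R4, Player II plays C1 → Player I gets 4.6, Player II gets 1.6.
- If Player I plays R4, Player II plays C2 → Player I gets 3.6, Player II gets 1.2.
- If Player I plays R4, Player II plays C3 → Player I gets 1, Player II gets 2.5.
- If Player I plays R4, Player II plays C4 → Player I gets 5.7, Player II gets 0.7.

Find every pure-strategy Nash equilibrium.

(R1, C2); (R3, C3)

Player I against C1: payoffs 3.5, 3.7, 0.3, 4.6 → best response R4.
Player I against C2: payoffs 5.6, 3.3, 1.8, 3.6 → best response R1.
Player I against C3: payoffs 4.4, 5.5, 5.7, 1 → best response R3.
Player I against C4: payoffs 1.4, 0.5, 4.8, 5.7 → best response R4.
Player II against R1: payoffs 4, 5.6, 0.4, 5.2 → best response C2.
Player II against R2: payoffs 0.1, 0.4, 2.6, 1.9 → best response C3.
Player II against R3: payoffs 1.3, 3.1, 5.7, 3.2 → best response C3.
Player II against R4: payoffs 1.6, 1.2, 2.5, 0.7 → best response C3.
Mutual best responses: (R1, C2); (R3, C3).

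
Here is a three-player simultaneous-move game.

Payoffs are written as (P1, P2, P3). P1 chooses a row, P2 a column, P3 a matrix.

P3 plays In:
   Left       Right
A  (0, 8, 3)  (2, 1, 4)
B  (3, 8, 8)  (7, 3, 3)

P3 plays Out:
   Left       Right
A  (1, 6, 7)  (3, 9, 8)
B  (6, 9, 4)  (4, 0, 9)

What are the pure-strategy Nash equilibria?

For each player, find the best response to each opponent profile; mutual best responses are the pure NE.
P1 against (Left, In): payoffs 0, 3 → best response B.
P1 against (Left, Out): payoffs 1, 6 → best response B.
P1 against (Right, In): payoffs 2, 7 → best response B.
P1 against (Right, Out): payoffs 3, 4 → best response B.
P2 against (A, In): payoffs 8, 1 → best response Left.
P2 against (A, Out): payoffs 6, 9 → best response Right.
P2 against (B, In): payoffs 8, 3 → best response Left.
P2 against (B, Out): payoffs 9, 0 → best response Left.
P3 against (A, Left): payoffs 3, 7 → best response Out.
P3 against (A, Right): payoffs 4, 8 → best response Out.
P3 against (B, Left): payoffs 8, 4 → best response In.
P3 against (B, Right): payoffs 3, 9 → best response Out.
Mutual best responses: (B, Left, In).

The unique pure-strategy Nash equilibrium is (B, Left, In).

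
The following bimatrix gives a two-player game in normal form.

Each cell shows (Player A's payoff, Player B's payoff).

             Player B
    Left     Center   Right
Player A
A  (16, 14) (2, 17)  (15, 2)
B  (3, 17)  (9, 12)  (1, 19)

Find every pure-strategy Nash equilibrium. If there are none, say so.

There is no pure-strategy Nash equilibrium.

(A, Left): Player B can switch to Center (14 → 17). Not NE.
(A, Center): Player A can switch to B (2 → 9). Not NE.
(A, Right): Player B can switch to Left (2 → 14). Not NE.
(B, Left): Player A can switch to A (3 → 16). Not NE.
(B, Center): Player B can switch to Left (12 → 17). Not NE.
(B, Right): Player A can switch to A (1 → 15). Not NE.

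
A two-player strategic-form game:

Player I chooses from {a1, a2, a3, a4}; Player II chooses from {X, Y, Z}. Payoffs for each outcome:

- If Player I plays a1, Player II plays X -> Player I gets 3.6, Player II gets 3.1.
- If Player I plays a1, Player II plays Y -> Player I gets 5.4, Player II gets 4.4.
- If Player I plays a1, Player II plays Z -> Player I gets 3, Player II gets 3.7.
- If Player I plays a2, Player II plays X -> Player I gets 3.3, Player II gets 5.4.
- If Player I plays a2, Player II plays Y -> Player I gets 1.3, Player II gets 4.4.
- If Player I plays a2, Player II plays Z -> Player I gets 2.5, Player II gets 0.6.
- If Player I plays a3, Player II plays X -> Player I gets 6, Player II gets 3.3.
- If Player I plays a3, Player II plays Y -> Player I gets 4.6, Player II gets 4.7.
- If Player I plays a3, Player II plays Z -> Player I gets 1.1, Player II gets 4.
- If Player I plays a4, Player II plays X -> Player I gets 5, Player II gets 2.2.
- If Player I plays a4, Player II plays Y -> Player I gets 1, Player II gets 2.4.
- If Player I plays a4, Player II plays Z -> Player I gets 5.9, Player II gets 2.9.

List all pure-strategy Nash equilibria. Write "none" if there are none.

Player I against X: payoffs 3.6, 3.3, 6, 5 → best response a3.
Player I against Y: payoffs 5.4, 1.3, 4.6, 1 → best response a1.
Player I against Z: payoffs 3, 2.5, 1.1, 5.9 → best response a4.
Player II against a1: payoffs 3.1, 4.4, 3.7 → best response Y.
Player II against a2: payoffs 5.4, 4.4, 0.6 → best response X.
Player II against a3: payoffs 3.3, 4.7, 4 → best response Y.
Player II against a4: payoffs 2.2, 2.4, 2.9 → best response Z.
Mutual best responses: (a1, Y); (a4, Z).

The pure Nash equilibria are (a1, Y); (a4, Z).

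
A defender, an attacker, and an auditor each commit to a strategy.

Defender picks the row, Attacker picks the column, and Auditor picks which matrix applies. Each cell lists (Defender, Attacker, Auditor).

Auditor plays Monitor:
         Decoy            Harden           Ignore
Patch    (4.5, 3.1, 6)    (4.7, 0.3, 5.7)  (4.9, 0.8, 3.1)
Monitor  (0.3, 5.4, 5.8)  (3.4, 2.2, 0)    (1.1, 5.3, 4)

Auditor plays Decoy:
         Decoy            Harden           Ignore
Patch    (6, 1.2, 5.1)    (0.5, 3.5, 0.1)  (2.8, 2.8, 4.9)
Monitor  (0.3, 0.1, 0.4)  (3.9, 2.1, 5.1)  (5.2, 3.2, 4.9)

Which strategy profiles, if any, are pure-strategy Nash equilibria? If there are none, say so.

Defender against (Decoy, Monitor): payoffs 4.5, 0.3 → best response Patch.
Defender against (Decoy, Decoy): payoffs 6, 0.3 → best response Patch.
Defender against (Harden, Monitor): payoffs 4.7, 3.4 → best response Patch.
Defender against (Harden, Decoy): payoffs 0.5, 3.9 → best response Monitor.
Defender against (Ignore, Monitor): payoffs 4.9, 1.1 → best response Patch.
Defender against (Ignore, Decoy): payoffs 2.8, 5.2 → best response Monitor.
Attacker against (Patch, Monitor): payoffs 3.1, 0.3, 0.8 → best response Decoy.
Attacker against (Patch, Decoy): payoffs 1.2, 3.5, 2.8 → best response Harden.
Attacker against (Monitor, Monitor): payoffs 5.4, 2.2, 5.3 → best response Decoy.
Attacker against (Monitor, Decoy): payoffs 0.1, 2.1, 3.2 → best response Ignore.
Auditor against (Patch, Decoy): payoffs 6, 5.1 → best response Monitor.
Auditor against (Patch, Harden): payoffs 5.7, 0.1 → best response Monitor.
Auditor against (Patch, Ignore): payoffs 3.1, 4.9 → best response Decoy.
Auditor against (Monitor, Decoy): payoffs 5.8, 0.4 → best response Monitor.
Auditor against (Monitor, Harden): payoffs 0, 5.1 → best response Decoy.
Auditor against (Monitor, Ignore): payoffs 4, 4.9 → best response Decoy.
Mutual best responses: (Patch, Decoy, Monitor); (Monitor, Ignore, Decoy).

The pure Nash equilibria are (Patch, Decoy, Monitor), (Monitor, Ignore, Decoy).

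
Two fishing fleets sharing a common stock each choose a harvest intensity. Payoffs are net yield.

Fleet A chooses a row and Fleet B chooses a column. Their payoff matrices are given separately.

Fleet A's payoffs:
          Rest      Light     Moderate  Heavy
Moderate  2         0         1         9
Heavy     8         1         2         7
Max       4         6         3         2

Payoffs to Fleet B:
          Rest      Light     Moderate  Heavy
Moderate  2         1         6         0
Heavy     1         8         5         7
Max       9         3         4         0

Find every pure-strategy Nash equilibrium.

Fleet A against Rest: payoffs 2, 8, 4 → best response Heavy.
Fleet A against Light: payoffs 0, 1, 6 → best response Max.
Fleet A against Moderate: payoffs 1, 2, 3 → best response Max.
Fleet A against Heavy: payoffs 9, 7, 2 → best response Moderate.
Fleet B against Moderate: payoffs 2, 1, 6, 0 → best response Moderate.
Fleet B against Heavy: payoffs 1, 8, 5, 7 → best response Light.
Fleet B against Max: payoffs 9, 3, 4, 0 → best response Rest.
No profile is a mutual best response for all players.

There is no pure-strategy Nash equilibrium.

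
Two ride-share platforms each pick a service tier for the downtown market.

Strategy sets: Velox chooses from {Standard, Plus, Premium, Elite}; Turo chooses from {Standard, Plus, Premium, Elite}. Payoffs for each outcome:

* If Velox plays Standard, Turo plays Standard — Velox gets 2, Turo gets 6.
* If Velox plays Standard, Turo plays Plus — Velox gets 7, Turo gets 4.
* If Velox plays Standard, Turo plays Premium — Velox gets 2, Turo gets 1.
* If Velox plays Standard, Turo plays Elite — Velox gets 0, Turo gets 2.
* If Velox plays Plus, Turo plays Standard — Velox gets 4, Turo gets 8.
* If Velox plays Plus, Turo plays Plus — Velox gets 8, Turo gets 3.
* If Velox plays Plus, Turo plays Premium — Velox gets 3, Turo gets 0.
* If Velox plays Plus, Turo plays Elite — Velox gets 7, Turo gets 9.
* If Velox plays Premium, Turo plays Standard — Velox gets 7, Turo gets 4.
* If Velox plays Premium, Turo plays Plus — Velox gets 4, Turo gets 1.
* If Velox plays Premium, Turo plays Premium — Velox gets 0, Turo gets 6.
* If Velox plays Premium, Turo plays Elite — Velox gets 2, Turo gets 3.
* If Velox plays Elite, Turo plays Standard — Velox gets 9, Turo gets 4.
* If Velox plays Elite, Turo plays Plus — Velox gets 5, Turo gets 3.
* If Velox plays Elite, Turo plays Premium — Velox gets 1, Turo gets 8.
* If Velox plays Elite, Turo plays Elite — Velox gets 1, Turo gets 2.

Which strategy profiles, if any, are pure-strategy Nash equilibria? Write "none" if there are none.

(Plus, Elite)

Velox against Standard: payoffs 2, 4, 7, 9 → best response Elite.
Velox against Plus: payoffs 7, 8, 4, 5 → best response Plus.
Velox against Premium: payoffs 2, 3, 0, 1 → best response Plus.
Velox against Elite: payoffs 0, 7, 2, 1 → best response Plus.
Turo against Standard: payoffs 6, 4, 1, 2 → best response Standard.
Turo against Plus: payoffs 8, 3, 0, 9 → best response Elite.
Turo against Premium: payoffs 4, 1, 6, 3 → best response Premium.
Turo against Elite: payoffs 4, 3, 8, 2 → best response Premium.
Mutual best responses: (Plus, Elite).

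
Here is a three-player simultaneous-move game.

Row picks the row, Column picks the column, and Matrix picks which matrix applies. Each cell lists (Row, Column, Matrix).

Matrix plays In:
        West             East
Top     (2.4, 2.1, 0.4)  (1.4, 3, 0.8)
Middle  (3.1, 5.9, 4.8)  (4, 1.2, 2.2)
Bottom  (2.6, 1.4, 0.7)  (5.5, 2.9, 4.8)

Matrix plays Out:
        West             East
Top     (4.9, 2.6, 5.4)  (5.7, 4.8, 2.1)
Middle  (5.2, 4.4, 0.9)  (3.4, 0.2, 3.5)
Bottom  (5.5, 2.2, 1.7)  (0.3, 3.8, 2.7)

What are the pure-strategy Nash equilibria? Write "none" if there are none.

Check each profile: it is a Nash equilibrium iff no player can strictly gain by switching unilaterally.
(Top, West, In): Row can switch to Middle (2.4 → 3.1). Not NE.
(Top, West, Out): Row can switch to Middle (4.9 → 5.2). Not NE.
(Top, East, In): Row can switch to Middle (1.4 → 4). Not NE.
(Top, East, Out): Row gets 5.7, best alternative 3.4; Column gets 4.8, best alternative 2.6; Matrix gets 2.1, best alternative 0.8. No profitable deviation — NE.
(Middle, West, In): Row gets 3.1, best alternative 2.6; Column gets 5.9, best alternative 1.2; Matrix gets 4.8, best alternative 0.9. No profitable deviation — NE.
(Middle, West, Out): Row can switch to Bottom (5.2 → 5.5). Not NE.
(Middle, East, In): Row can switch to Bottom (4 → 5.5). Not NE.
(Middle, East, Out): Row can switch to Top (3.4 → 5.7). Not NE.
(Bottom, West, In): Row can switch to Middle (2.6 → 3.1). Not NE.
(Bottom, West, Out): Column can switch to East (2.2 → 3.8). Not NE.
(Bottom, East, In): Row gets 5.5, best alternative 4; Column gets 2.9, best alternative 1.4; Matrix gets 4.8, best alternative 2.7. No profitable deviation — NE.
(Bottom, East, Out): Row can switch to Top (0.3 → 5.7). Not NE.

The pure Nash equilibria are (Top, East, Out); (Middle, West, In); (Bottom, East, In).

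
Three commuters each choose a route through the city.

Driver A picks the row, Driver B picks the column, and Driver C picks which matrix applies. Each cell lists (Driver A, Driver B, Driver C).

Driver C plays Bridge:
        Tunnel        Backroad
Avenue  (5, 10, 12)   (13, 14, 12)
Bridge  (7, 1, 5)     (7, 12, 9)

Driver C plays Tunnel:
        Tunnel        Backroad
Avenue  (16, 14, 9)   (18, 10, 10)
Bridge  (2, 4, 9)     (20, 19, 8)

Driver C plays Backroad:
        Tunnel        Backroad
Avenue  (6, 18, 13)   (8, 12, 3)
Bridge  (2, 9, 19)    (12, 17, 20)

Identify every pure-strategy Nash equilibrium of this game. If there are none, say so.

Pure-strategy Nash equilibria: (Avenue, Tunnel, Backroad) and (Avenue, Backroad, Bridge) and (Bridge, Backroad, Backroad)

For each strategy profile, look for a profitable unilateral deviation.
(Avenue, Tunnel, Bridge): Driver A can switch to Bridge (5 → 7). Not NE.
(Avenue, Tunnel, Tunnel): Driver C can switch to Bridge (9 → 12). Not NE.
(Avenue, Tunnel, Backroad): Driver A gets 6, best alternative 2; Driver B gets 18, best alternative 12; Driver C gets 13, best alternative 12. No profitable deviation — NE.
(Avenue, Backroad, Bridge): Driver A gets 13, best alternative 7; Driver B gets 14, best alternative 10; Driver C gets 12, best alternative 10. No profitable deviation — NE.
(Avenue, Backroad, Tunnel): Driver A can switch to Bridge (18 → 20). Not NE.
(Avenue, Backroad, Backroad): Driver A can switch to Bridge (8 → 12). Not NE.
(Bridge, Tunnel, Bridge): Driver B can switch to Backroad (1 → 12). Not NE.
(Bridge, Tunnel, Tunnel): Driver A can switch to Avenue (2 → 16). Not NE.
(Bridge, Tunnel, Backroad): Driver A can switch to Avenue (2 → 6). Not NE.
(Bridge, Backroad, Bridge): Driver A can switch to Avenue (7 → 13). Not NE.
(Bridge, Backroad, Tunnel): Driver C can switch to Bridge (8 → 9). Not NE.
(Bridge, Backroad, Backroad): Driver A gets 12, best alternative 8; Driver B gets 17, best alternative 9; Driver C gets 20, best alternative 9. No profitable deviation — NE.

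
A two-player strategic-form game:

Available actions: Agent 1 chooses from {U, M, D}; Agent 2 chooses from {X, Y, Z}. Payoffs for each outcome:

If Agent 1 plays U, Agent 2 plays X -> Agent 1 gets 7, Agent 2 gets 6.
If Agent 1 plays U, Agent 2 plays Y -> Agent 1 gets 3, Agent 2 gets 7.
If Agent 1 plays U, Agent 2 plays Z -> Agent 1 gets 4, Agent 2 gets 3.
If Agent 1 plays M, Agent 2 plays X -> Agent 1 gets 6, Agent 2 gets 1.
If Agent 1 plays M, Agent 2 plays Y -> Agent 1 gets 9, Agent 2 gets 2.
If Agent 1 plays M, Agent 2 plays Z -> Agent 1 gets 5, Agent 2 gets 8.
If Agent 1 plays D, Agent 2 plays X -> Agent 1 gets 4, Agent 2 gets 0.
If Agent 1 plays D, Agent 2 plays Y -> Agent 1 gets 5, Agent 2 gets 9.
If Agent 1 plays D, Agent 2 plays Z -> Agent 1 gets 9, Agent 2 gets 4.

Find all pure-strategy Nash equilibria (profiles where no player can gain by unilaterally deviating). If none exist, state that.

none

Mark each player's best response to every combination of opponents' strategies; a profile where every player is best-responding is a pure Nash equilibrium.
Agent 1 against X: payoffs 7, 6, 4 → best response U.
Agent 1 against Y: payoffs 3, 9, 5 → best response M.
Agent 1 against Z: payoffs 4, 5, 9 → best response D.
Agent 2 against U: payoffs 6, 7, 3 → best response Y.
Agent 2 against M: payoffs 1, 2, 8 → best response Z.
Agent 2 against D: payoffs 0, 9, 4 → best response Y.
No profile is a mutual best response for all players.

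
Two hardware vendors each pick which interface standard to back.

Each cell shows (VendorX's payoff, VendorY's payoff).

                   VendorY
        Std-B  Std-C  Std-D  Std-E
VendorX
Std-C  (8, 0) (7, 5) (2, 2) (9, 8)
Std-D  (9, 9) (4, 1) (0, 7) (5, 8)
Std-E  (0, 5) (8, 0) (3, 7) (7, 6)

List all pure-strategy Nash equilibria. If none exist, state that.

VendorX against Std-B: payoffs 8, 9, 0 → best response Std-D.
VendorX against Std-C: payoffs 7, 4, 8 → best response Std-E.
VendorX against Std-D: payoffs 2, 0, 3 → best response Std-E.
VendorX against Std-E: payoffs 9, 5, 7 → best response Std-C.
VendorY against Std-C: payoffs 0, 5, 2, 8 → best response Std-E.
VendorY against Std-D: payoffs 9, 1, 7, 8 → best response Std-B.
VendorY against Std-E: payoffs 5, 0, 7, 6 → best response Std-D.
Mutual best responses: (Std-C, Std-E); (Std-D, Std-B); (Std-E, Std-D).

(Std-C, Std-E); (Std-D, Std-B); (Std-E, Std-D)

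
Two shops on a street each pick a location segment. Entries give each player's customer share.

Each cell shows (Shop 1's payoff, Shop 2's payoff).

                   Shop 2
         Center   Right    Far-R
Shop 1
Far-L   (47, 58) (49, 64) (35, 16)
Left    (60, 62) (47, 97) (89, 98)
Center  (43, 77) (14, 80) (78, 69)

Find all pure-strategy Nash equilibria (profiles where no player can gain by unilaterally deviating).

Pure-strategy Nash equilibria: (Far-L, Right); (Left, Far-R)

Shop 1 against Center: payoffs 47, 60, 43 → best response Left.
Shop 1 against Right: payoffs 49, 47, 14 → best response Far-L.
Shop 1 against Far-R: payoffs 35, 89, 78 → best response Left.
Shop 2 against Far-L: payoffs 58, 64, 16 → best response Right.
Shop 2 against Left: payoffs 62, 97, 98 → best response Far-R.
Shop 2 against Center: payoffs 77, 80, 69 → best response Right.
Mutual best responses: (Far-L, Right); (Left, Far-R).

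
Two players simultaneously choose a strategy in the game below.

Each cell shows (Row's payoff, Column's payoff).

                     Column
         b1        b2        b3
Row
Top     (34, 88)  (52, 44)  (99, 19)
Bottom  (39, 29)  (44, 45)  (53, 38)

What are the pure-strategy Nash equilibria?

For each player, find the best response to each opponent profile; mutual best responses are the pure NE.
Row against b1: payoffs 34, 39 → best response Bottom.
Row against b2: payoffs 52, 44 → best response Top.
Row against b3: payoffs 99, 53 → best response Top.
Column against Top: payoffs 88, 44, 19 → best response b1.
Column against Bottom: payoffs 29, 45, 38 → best response b2.
No profile is a mutual best response for all players.

No pure-strategy Nash equilibrium.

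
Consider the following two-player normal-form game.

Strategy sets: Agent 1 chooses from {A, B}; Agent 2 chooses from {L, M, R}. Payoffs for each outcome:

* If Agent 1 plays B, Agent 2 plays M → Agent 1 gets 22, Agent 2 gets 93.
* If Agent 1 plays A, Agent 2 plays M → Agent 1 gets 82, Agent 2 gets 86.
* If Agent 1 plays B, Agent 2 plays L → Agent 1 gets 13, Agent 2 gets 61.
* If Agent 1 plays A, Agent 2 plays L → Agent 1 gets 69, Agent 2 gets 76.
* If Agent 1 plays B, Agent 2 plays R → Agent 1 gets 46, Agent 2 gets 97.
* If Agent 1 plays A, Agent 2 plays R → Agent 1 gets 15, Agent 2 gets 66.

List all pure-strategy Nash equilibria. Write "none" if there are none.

Agent 1 against L: payoffs 69, 13 → best response A.
Agent 1 against M: payoffs 82, 22 → best response A.
Agent 1 against R: payoffs 15, 46 → best response B.
Agent 2 against A: payoffs 76, 86, 66 → best response M.
Agent 2 against B: payoffs 61, 93, 97 → best response R.
Mutual best responses: (A, M); (B, R).

(A, M) and (B, R)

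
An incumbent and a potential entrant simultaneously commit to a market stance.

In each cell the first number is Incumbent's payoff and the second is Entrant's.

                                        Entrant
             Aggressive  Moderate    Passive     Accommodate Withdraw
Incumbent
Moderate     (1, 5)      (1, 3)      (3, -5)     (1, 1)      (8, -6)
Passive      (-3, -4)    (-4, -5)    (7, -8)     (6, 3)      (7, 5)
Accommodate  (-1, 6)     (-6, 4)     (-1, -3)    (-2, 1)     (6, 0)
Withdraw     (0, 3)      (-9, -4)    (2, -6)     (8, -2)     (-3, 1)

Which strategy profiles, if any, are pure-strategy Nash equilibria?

Incumbent against Aggressive: payoffs 1, -3, -1, 0 → best response Moderate.
Incumbent against Moderate: payoffs 1, -4, -6, -9 → best response Moderate.
Incumbent against Passive: payoffs 3, 7, -1, 2 → best response Passive.
Incumbent against Accommodate: payoffs 1, 6, -2, 8 → best response Withdraw.
Incumbent against Withdraw: payoffs 8, 7, 6, -3 → best response Moderate.
Entrant against Moderate: payoffs 5, 3, -5, 1, -6 → best response Aggressive.
Entrant against Passive: payoffs -4, -5, -8, 3, 5 → best response Withdraw.
Entrant against Accommodate: payoffs 6, 4, -3, 1, 0 → best response Aggressive.
Entrant against Withdraw: payoffs 3, -4, -6, -2, 1 → best response Aggressive.
Mutual best responses: (Moderate, Aggressive).

Pure NE: (Moderate, Aggressive)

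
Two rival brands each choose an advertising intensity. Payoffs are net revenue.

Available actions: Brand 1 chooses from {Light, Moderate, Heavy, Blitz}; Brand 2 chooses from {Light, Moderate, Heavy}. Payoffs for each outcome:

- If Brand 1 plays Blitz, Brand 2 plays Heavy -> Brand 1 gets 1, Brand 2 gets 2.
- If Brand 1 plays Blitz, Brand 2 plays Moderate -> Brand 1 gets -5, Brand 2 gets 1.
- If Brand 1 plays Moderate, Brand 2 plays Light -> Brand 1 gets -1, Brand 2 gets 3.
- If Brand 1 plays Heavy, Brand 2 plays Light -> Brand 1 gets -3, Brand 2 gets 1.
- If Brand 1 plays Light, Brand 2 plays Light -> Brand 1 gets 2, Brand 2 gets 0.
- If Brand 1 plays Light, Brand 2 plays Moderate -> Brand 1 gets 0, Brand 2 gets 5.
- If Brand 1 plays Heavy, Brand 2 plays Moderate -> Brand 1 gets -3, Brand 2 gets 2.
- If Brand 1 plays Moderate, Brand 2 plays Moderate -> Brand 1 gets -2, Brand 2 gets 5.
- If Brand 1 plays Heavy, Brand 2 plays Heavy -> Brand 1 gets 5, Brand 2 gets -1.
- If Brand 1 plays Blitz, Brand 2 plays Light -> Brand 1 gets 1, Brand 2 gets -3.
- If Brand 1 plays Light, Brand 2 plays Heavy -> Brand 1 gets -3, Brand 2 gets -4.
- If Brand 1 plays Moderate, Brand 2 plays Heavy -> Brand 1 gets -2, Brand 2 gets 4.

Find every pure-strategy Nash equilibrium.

For each player, find the best response to each opponent profile; mutual best responses are the pure NE.
Brand 1 against Light: payoffs 2, -1, -3, 1 → best response Light.
Brand 1 against Moderate: payoffs 0, -2, -3, -5 → best response Light.
Brand 1 against Heavy: payoffs -3, -2, 5, 1 → best response Heavy.
Brand 2 against Light: payoffs 0, 5, -4 → best response Moderate.
Brand 2 against Moderate: payoffs 3, 5, 4 → best response Moderate.
Brand 2 against Heavy: payoffs 1, 2, -1 → best response Moderate.
Brand 2 against Blitz: payoffs -3, 1, 2 → best response Heavy.
Mutual best responses: (Light, Moderate).

(Light, Moderate)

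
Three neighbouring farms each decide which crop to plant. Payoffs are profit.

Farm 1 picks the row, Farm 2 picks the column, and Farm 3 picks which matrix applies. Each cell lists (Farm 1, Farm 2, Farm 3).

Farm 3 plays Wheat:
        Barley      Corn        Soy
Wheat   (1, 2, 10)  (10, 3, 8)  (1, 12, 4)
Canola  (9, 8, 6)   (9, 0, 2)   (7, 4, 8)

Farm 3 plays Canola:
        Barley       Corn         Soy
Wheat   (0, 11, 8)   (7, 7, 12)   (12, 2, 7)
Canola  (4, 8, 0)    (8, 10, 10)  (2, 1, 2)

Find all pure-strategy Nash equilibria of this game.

Pure-strategy Nash equilibria: (Canola, Barley, Wheat), (Canola, Corn, Canola)

(Wheat, Barley, Wheat): Farm 1 can switch to Canola (1 → 9). Not NE.
(Wheat, Barley, Canola): Farm 1 can switch to Canola (0 → 4). Not NE.
(Wheat, Corn, Wheat): Farm 2 can switch to Soy (3 → 12). Not NE.
(Wheat, Corn, Canola): Farm 1 can switch to Canola (7 → 8). Not NE.
(Wheat, Soy, Wheat): Farm 1 can switch to Canola (1 → 7). Not NE.
(Wheat, Soy, Canola): Farm 2 can switch to Barley (2 → 11). Not NE.
(Canola, Barley, Wheat): Farm 1 gets 9, best alternative 1; Farm 2 gets 8, best alternative 4; Farm 3 gets 6, best alternative 0. No profitable deviation — NE.
(Canola, Barley, Canola): Farm 2 can switch to Corn (8 → 10). Not NE.
(Canola, Corn, Wheat): Farm 1 can switch to Wheat (9 → 10). Not NE.
(Canola, Corn, Canola): Farm 1 gets 8, best alternative 7; Farm 2 gets 10, best alternative 8; Farm 3 gets 10, best alternative 2. No profitable deviation — NE.
(Canola, Soy, Wheat): Farm 2 can switch to Barley (4 → 8). Not NE.
(Canola, Soy, Canola): Farm 1 can switch to Wheat (2 → 12). Not NE.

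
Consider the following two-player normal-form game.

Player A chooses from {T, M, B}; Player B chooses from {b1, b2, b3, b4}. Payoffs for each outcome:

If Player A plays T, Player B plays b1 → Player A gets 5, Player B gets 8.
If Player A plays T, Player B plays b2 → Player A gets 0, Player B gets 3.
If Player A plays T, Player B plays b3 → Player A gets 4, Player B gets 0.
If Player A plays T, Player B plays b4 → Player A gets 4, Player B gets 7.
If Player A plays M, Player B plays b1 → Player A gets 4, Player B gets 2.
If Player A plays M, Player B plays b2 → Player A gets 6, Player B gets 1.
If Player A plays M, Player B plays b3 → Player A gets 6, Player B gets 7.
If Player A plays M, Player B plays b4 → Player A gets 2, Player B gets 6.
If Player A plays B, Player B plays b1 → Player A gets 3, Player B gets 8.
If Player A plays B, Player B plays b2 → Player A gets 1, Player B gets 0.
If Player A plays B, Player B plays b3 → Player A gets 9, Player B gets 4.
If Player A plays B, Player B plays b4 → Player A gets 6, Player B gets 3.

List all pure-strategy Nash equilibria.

Pure NE: (T, b1)

Player A against b1: payoffs 5, 4, 3 → best response T.
Player A against b2: payoffs 0, 6, 1 → best response M.
Player A against b3: payoffs 4, 6, 9 → best response B.
Player A against b4: payoffs 4, 2, 6 → best response B.
Player B against T: payoffs 8, 3, 0, 7 → best response b1.
Player B against M: payoffs 2, 1, 7, 6 → best response b3.
Player B against B: payoffs 8, 0, 4, 3 → best response b1.
Mutual best responses: (T, b1).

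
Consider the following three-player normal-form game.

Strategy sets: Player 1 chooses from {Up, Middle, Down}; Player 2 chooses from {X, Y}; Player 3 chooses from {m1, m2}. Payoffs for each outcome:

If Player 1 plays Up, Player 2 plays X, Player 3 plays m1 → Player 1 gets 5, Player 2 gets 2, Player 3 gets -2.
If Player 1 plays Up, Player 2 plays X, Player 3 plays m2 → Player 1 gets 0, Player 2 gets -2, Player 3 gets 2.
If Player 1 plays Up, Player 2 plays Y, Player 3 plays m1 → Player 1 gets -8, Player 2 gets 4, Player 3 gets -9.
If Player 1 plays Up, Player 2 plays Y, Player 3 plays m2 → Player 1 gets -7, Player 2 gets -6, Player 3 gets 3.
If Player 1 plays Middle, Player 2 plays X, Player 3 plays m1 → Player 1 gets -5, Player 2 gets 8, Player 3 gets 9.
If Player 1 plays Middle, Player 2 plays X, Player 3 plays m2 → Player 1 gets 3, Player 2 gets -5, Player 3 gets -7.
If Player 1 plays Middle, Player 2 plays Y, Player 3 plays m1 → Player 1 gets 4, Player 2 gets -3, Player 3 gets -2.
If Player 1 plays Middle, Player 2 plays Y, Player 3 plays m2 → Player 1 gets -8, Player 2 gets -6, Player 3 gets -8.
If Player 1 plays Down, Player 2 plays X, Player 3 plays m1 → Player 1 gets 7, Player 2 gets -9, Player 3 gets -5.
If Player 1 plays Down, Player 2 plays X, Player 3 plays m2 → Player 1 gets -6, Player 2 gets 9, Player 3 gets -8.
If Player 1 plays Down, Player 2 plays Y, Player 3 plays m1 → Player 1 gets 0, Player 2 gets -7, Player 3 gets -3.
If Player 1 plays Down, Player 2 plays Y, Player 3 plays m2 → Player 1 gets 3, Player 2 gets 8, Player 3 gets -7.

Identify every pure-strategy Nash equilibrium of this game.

Player 1 against (X, m1): payoffs 5, -5, 7 → best response Down.
Player 1 against (X, m2): payoffs 0, 3, -6 → best response Middle.
Player 1 against (Y, m1): payoffs -8, 4, 0 → best response Middle.
Player 1 against (Y, m2): payoffs -7, -8, 3 → best response Down.
Player 2 against (Up, m1): payoffs 2, 4 → best response Y.
Player 2 against (Up, m2): payoffs -2, -6 → best response X.
Player 2 against (Middle, m1): payoffs 8, -3 → best response X.
Player 2 against (Middle, m2): payoffs -5, -6 → best response X.
Player 2 against (Down, m1): payoffs -9, -7 → best response Y.
Player 2 against (Down, m2): payoffs 9, 8 → best response X.
Player 3 against (Up, X): payoffs -2, 2 → best response m2.
Player 3 against (Up, Y): payoffs -9, 3 → best response m2.
Player 3 against (Middle, X): payoffs 9, -7 → best response m1.
Player 3 against (Middle, Y): payoffs -2, -8 → best response m1.
Player 3 against (Down, X): payoffs -5, -8 → best response m1.
Player 3 against (Down, Y): payoffs -3, -7 → best response m1.
No profile is a mutual best response for all players.

There is no pure-strategy Nash equilibrium.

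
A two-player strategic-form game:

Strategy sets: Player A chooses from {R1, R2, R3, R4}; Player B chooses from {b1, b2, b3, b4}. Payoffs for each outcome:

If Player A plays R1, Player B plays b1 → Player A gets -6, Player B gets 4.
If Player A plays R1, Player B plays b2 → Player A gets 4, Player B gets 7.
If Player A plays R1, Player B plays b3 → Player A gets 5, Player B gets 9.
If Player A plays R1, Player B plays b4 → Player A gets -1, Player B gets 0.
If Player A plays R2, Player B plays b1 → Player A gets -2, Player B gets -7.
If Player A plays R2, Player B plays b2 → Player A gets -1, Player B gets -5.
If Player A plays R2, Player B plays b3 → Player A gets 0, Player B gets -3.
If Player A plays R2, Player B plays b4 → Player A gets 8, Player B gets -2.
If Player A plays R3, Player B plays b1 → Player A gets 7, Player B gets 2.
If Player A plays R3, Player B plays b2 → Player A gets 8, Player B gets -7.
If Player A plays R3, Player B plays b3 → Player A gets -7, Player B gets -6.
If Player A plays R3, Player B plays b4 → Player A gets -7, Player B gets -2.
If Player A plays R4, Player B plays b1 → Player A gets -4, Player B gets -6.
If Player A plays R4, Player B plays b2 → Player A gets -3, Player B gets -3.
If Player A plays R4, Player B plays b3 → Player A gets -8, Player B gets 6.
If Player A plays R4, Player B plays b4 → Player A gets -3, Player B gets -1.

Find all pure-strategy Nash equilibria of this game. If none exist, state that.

Player A against b1: payoffs -6, -2, 7, -4 → best response R3.
Player A against b2: payoffs 4, -1, 8, -3 → best response R3.
Player A against b3: payoffs 5, 0, -7, -8 → best response R1.
Player A against b4: payoffs -1, 8, -7, -3 → best response R2.
Player B against R1: payoffs 4, 7, 9, 0 → best response b3.
Player B against R2: payoffs -7, -5, -3, -2 → best response b4.
Player B against R3: payoffs 2, -7, -6, -2 → best response b1.
Player B against R4: payoffs -6, -3, 6, -1 → best response b3.
Mutual best responses: (R1, b3); (R2, b4); (R3, b1).

(R1, b3); (R2, b4); (R3, b1)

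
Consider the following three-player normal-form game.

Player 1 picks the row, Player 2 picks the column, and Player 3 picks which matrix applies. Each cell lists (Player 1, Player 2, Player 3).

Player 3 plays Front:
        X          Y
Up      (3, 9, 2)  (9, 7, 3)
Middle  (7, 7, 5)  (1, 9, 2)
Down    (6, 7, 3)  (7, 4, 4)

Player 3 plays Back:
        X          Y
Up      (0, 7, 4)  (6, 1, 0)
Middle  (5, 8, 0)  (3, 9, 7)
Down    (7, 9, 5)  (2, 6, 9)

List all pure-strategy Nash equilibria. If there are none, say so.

Player 1 against (X, Front): payoffs 3, 7, 6 → best response Middle.
Player 1 against (X, Back): payoffs 0, 5, 7 → best response Down.
Player 1 against (Y, Front): payoffs 9, 1, 7 → best response Up.
Player 1 against (Y, Back): payoffs 6, 3, 2 → best response Up.
Player 2 against (Up, Front): payoffs 9, 7 → best response X.
Player 2 against (Up, Back): payoffs 7, 1 → best response X.
Player 2 against (Middle, Front): payoffs 7, 9 → best response Y.
Player 2 against (Middle, Back): payoffs 8, 9 → best response Y.
Player 2 against (Down, Front): payoffs 7, 4 → best response X.
Player 2 against (Down, Back): payoffs 9, 6 → best response X.
Player 3 against (Up, X): payoffs 2, 4 → best response Back.
Player 3 against (Up, Y): payoffs 3, 0 → best response Front.
Player 3 against (Middle, X): payoffs 5, 0 → best response Front.
Player 3 against (Middle, Y): payoffs 2, 7 → best response Back.
Player 3 against (Down, X): payoffs 3, 5 → best response Back.
Player 3 against (Down, Y): payoffs 4, 9 → best response Back.
Mutual best responses: (Down, X, Back).

(Down, X, Back)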